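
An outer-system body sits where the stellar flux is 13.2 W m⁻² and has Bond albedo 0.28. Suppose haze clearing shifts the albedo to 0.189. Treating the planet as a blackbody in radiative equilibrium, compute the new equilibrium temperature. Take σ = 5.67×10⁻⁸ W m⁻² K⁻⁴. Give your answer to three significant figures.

New equilibrium: T₂ = [(1−0.189)·13.20/(4σ)]^(1/4) = 82.89 K.

82.9 kelvin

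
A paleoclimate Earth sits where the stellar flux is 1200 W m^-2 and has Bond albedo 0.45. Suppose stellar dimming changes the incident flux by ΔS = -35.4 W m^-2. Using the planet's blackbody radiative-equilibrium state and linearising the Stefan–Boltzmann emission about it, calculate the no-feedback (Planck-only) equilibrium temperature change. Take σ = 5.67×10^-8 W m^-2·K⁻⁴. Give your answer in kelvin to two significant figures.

-1.7 kelvin

Unperturbed T_e = [1200·(1−0.45)/(4σ)]^¼ = 232.3 K.
TOA radiative forcing: ΔF = (1−α)ΔS/4 = 0.55·(-35.4)/4 = -4.868 W m^-2.
Linearising σT⁴ gives d(σT⁴)/dT = 4σT_e³ = 2.842 W m^-2 per K.
Hence the no-feedback warming is ΔF/(4σT_e³) = -1.71 K.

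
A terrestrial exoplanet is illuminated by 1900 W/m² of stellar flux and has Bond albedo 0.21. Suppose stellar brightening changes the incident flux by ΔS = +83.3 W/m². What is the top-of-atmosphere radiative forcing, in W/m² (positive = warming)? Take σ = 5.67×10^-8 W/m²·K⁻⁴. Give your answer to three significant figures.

ΔF = Δ[S(1−α)]/4 = (1−0.21)·+83.3/4 = 16.45 W/m².

16.5 W/m²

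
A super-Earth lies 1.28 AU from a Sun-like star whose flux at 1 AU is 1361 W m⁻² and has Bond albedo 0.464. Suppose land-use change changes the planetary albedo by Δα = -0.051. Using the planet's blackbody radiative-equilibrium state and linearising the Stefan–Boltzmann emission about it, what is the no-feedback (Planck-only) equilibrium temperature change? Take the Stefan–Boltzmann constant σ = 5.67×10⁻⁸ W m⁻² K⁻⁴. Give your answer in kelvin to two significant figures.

5.0 K

Irradiance scales as 1/d², so S = 1361 W m⁻² × (1/1.28)² = 830.7 W m⁻².
Unperturbed T_e = [830.7·(1−0.464)/(4σ)]^¼ = 210.5 K.
The change in absorbed flux is Δ[S(1−α)/4] = −SΔα/4 = 10.59 W m⁻².
Linearising σT⁴ gives d(σT⁴)/dT = 4σT_e³ = 2.115 W m⁻² per K.
Hence the no-feedback warming is ΔF/(4σT_e³) = 5.01 K.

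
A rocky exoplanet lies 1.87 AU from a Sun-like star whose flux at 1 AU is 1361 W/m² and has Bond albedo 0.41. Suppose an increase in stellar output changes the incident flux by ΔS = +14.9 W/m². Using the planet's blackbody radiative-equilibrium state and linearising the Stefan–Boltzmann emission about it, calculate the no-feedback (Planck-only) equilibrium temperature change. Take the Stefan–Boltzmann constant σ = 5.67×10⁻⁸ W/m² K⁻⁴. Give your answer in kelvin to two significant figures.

1.7 K

By the inverse-square law, S = 1361/1.87² = 389.2 W/m².
Unperturbed T_e = [389.2·(1−0.41)/(4σ)]^¼ = 178.4 K.
ΔF = Δ[S(1−α)]/4 = (1−0.41)·+14.9/4 = 2.198 W/m².
Linearising σT⁴ gives d(σT⁴)/dT = 4σT_e³ = 1.287 W/m² per K.
Hence the no-feedback warming is ΔF/(4σT_e³) = 1.71 K.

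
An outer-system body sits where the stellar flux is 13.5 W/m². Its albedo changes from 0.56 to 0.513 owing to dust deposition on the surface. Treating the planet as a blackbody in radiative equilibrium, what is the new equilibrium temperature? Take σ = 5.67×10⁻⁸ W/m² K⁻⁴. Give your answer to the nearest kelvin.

73 K

With the new albedo, S(1−α₂)/4 = 1.644 W/m², so T₂ = 73.38 K.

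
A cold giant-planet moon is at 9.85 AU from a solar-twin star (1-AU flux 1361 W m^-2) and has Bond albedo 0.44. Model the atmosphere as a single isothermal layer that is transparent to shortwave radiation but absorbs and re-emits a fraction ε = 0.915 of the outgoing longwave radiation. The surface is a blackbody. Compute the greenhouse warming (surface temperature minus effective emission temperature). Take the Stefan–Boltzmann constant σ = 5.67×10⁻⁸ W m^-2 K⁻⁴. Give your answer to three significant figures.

12.7 K

Flux at the orbit: S = 1361/(9.85)² = 14.03 W m^-2.
At the top of the atmosphere, σT_e⁴ = S(1−α)/4 = 1.964 W m^-2, giving T_e = 76.72 K.
Surface balance with a leaky layer gives σT_s⁴ = σT_e⁴·2/(2−ε), so T_s = T_e·[2/(2−0.915)]^(1/4) = 89.39 K.
Greenhouse warming: T_s − T_e = 12.67 K.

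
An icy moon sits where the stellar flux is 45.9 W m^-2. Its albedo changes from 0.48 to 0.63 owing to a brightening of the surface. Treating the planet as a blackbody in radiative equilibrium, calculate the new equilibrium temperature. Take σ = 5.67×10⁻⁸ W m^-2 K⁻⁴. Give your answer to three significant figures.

With the new albedo, S(1−α₂)/4 = 4.246 W m^-2, so T₂ = 93.02 K.

93.0 K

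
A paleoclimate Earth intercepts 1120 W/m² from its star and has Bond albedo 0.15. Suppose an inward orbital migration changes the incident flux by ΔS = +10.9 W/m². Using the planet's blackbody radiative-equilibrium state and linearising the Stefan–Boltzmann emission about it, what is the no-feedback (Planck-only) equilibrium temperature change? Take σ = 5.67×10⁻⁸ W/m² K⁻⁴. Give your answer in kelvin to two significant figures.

0.62 kelvin

The baseline emission temperature is T_e = 254.5 K.
Only a fraction (1−α) is absorbed and it's spread over 4πR², so ΔF = (1−α)ΔS/4 = 2.316 W/m².
Linearising σT⁴ gives d(σT⁴)/dT = 4σT_e³ = 3.740 W/m² per K.
ΔT₀ = ΔF/λ_P = 2.316/3.740 = 0.619 K.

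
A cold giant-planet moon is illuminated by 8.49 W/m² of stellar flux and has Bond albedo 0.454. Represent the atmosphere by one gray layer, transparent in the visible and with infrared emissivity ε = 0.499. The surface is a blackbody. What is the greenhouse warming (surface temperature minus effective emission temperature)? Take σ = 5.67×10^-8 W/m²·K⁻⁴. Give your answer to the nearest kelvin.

5 kelvin

At the top of the atmosphere, σT_e⁴ = S(1−α)/4 = 1.159 W/m², giving T_e = 67.24 K.
Surface balance with a leaky layer gives σT_s⁴ = σT_e⁴·2/(2−ε), so T_s = T_e·[2/(2−0.499)]^(1/4) = 72.24 K.
The atmosphere warms the surface by 5.002 K.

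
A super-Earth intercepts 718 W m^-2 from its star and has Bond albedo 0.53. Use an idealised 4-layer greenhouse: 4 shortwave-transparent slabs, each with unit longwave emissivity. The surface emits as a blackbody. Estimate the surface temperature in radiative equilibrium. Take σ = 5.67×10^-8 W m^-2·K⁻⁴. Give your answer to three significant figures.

294 K

OLR = S(1−α)/4 = 84.36 W m^-2; the top layer radiates at T_e = 196.4 K.
With N = 4 opaque layers, T_s = (N+1)^(1/4)·T_e = 5^(1/4)·196.4 = 293.7 K.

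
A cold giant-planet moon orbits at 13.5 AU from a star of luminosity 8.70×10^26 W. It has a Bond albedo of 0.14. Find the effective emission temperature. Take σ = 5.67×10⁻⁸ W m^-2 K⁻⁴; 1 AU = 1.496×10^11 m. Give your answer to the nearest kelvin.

90 K

d = 13.5 × 1.496×10^11 m = 2.020×10^12 m.
Spreading L over a sphere of radius d: S = 8.70×10^26/(4π·2.02×10^12²) = 16.97 W m^-2.
Absorbed flux (global mean): S(1−α)/4 = 16.97·0.86/4 = 3.649 W m^-2.
In equilibrium σT⁴ equals this, so T = 89.57 K.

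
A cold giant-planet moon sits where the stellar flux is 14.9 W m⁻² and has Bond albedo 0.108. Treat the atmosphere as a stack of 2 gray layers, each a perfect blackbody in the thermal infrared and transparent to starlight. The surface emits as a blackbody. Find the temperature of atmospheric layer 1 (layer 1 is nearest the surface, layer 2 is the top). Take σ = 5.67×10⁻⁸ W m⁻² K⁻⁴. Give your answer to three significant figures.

104 kelvin

Top-of-atmosphere balance: σT_e⁴ = S(1−α)/4 = 3.323 W m⁻² → T_e = 87.49 K.
The net upward flux σT_e⁴ is constant between every pair of levels, so T_k⁴ = (N+1−k)T_e⁴.
T_1 = (2)^(1/4)·87.49 = 104.0 K.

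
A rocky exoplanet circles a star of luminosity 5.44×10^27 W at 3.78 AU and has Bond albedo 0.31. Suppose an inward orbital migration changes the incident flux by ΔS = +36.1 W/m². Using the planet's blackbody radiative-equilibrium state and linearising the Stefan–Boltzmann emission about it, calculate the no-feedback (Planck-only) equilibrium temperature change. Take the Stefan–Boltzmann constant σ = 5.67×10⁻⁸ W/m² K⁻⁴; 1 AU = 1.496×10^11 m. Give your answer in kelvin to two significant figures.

1.7 kelvin

d = 3.78 × 1.496×10^11 m = 5.655×10^11 m.
Spreading L over a sphere of radius d: S = 5.44×10^27/(4π·5.65×10^11²) = 1354 W/m².
Reference equilibrium: T_e = [S(1−α)/(4σ)]^(1/4) = 253.3 K.
Only a fraction (1−α) is absorbed and it's spread over 4πR², so ΔF = (1−α)ΔS/4 = 6.227 W/m².
Linearising σT⁴ gives d(σT⁴)/dT = 4σT_e³ = 3.687 W/m² per K.
So ΔT₀ = 6.227/3.687 = 1.69 K.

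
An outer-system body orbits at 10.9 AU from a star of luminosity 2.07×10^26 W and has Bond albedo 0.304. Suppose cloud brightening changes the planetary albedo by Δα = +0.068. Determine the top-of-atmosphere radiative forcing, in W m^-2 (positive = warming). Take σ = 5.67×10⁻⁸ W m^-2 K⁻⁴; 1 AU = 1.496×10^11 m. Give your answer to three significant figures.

-0.105 W m^-2

d = 10.9 × 1.496×10^11 m = 1.631×10^12 m.
S = L/(4πd²) = 6.195 W m^-2.
ΔF = −(S/4)Δα = −(6.195/4)×(+0.068) = -0.1053 W m^-2.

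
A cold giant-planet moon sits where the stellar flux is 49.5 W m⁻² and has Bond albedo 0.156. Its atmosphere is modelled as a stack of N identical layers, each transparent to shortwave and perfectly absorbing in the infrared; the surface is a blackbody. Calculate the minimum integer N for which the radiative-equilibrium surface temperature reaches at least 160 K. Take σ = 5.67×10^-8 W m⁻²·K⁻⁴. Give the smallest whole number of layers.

3

The effective emission temperature is T_e = [S(1−α)/(4σ)]^¼ = 116.5 K.
T_s = (N+1)^(1/4)·T_e ≥ 160 K requires N+1 ≥ (T_s/T_e)⁴ = (160/116.5)⁴ = 3.558.
The minimum whole number is N = 3.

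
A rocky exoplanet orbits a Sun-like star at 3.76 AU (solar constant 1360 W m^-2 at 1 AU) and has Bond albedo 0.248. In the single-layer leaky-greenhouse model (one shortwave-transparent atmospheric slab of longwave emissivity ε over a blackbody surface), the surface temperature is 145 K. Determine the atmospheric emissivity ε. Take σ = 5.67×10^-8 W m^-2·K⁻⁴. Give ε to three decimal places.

0.557

Irradiance scales as 1/d², so S = 1360 W m^-2 × (1/3.76)² = 96.20 W m^-2.
Effective temperature: T_e = [S(1−α)/(4σ)]^(1/4) = 133.6 K.
Since (2−ε)/2 = (T_e/T_s)⁴ = 0.7215, ε = 0.5569.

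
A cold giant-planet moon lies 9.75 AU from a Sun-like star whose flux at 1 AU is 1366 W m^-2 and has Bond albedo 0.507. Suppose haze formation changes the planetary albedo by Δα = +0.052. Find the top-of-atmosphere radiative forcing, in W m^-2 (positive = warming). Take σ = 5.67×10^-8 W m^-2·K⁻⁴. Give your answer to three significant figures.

-0.187 W m^-2

Irradiance scales as 1/d², so S = 1366 W m^-2 × (1/9.75)² = 14.37 W m^-2.
The change in absorbed flux is Δ[S(1−α)/4] = −SΔα/4 = -0.1868 W m^-2.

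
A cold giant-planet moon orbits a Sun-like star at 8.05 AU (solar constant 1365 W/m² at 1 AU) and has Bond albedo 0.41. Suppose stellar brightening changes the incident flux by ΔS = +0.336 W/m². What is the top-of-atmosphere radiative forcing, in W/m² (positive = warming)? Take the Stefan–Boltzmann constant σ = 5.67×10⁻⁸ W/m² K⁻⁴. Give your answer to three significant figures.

0.0496 W/m²

Irradiance scales as 1/d², so S = 1365 W/m² × (1/8.05)² = 21.06 W/m².
TOA radiative forcing: ΔF = (1−α)ΔS/4 = 0.59·(+0.336)/4 = 0.04956 W/m².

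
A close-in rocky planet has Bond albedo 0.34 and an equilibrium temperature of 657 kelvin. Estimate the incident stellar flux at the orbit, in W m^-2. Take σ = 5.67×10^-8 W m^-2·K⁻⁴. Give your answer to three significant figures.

From S(1−α)/4 = σT⁴: S = 4σT⁴/(1−α).
The emitted flux is σT⁴ = 10560 W m^-2.
S = 4·10560/0.66 = 64030 W m^-2.

64000 W m^-2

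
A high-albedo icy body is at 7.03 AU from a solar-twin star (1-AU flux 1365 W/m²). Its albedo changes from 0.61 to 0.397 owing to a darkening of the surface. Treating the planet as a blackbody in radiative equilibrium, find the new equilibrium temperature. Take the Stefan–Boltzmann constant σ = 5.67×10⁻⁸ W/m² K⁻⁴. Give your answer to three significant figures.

Irradiance scales as 1/d², so S = 1365 W/m² × (1/7.03)² = 27.62 W/m².
New equilibrium: T₂ = [(1−0.397)·27.62/(4σ)]^(1/4) = 92.57 K.

92.6 kelvin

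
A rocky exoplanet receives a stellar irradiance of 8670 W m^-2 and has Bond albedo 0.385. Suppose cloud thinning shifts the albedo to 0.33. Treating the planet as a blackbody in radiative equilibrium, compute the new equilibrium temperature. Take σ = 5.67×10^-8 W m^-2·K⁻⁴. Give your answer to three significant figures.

With the new albedo, S(1−α₂)/4 = 1452 W m^-2, so T₂ = 400.0 K.

400 kelvin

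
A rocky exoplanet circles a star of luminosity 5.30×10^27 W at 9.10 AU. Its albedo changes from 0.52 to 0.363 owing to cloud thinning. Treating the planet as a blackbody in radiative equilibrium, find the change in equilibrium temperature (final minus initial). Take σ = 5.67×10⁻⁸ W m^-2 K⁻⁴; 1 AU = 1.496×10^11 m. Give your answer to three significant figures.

10.9 K

Orbital distance: d = 9.10 AU = 1.361×10^12 m.
Spreading L over a sphere of radius d: S = 5.30×10^27/(4π·1.36×10^12²) = 227.6 W m^-2.
With α = 0.52, T₁ = 148.1 K.
After:  T₂ = [227.6·0.637/(4σ)]^(1/4) = 159.0 K.
ΔT = T₂ − T₁ = 10.86 K.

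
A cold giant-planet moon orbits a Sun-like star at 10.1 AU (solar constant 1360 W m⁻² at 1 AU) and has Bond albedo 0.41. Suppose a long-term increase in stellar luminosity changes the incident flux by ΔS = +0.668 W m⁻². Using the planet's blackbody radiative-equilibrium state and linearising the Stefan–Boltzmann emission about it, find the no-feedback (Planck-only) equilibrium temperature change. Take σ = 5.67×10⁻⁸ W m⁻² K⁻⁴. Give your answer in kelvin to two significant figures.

0.96 kelvin

Flux at the orbit: S = 1360/(10.1)² = 13.33 W m⁻².
The baseline emission temperature is T_e = 76.74 K.
ΔF = Δ[S(1−α)]/4 = (1−0.41)·+0.668/4 = 0.09853 W m⁻².
Planck response: λ_P = 4σT_e³ = 4·5.67×10⁻⁸·(76.74)³ = 0.1025 W m⁻²/K.
ΔT₀ = ΔF/λ_P = 0.09853/0.1025 = 0.961 K.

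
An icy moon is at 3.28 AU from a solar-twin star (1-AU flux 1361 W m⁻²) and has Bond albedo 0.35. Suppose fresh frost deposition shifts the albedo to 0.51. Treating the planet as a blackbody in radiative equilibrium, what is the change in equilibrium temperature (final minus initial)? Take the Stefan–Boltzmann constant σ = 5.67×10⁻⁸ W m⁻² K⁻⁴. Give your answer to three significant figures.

Flux at the orbit: S = 1361/(3.28)² = 126.5 W m⁻².
Before: T₁ = [126.5·0.65/(4σ)]^(1/4) = 138.0 K.
After:  T₂ = [126.5·0.49/(4σ)]^(1/4) = 128.6 K.
ΔT = T₂ − T₁ = -9.411 K.

-9.41 K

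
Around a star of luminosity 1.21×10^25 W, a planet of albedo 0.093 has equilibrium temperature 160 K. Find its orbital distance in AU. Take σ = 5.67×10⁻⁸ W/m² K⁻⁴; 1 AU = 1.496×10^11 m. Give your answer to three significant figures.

0.512 AU

Required flux: S = 4σT⁴/(1−α) = 163.9 W/m².
S = L/(4πd²) → d = √(L/4πS) = √(1.21×10^25/(4π·163.9)) = 7.665×10^10 m = 0.5124 AU.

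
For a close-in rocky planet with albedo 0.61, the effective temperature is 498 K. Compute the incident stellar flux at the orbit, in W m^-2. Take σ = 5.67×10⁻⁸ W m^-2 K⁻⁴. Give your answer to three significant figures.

35800 W m^-2

From S(1−α)/4 = σT⁴: S = 4σT⁴/(1−α).
σT⁴ = 5.67×10⁻⁸·(498)⁴ = 3487 W m^-2.
So S = 4×3487/(1−0.61) = 35770 W m^-2.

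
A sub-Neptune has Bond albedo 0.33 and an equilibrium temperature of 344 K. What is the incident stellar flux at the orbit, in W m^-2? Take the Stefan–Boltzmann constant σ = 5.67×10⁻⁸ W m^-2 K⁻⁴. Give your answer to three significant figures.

Invert the energy balance for S: S = 4σT⁴/(1−α).
The emitted flux is σT⁴ = 794.0 W m^-2.
S = 4·794.0/0.67 = 4740 W m^-2.

4740 W m^-2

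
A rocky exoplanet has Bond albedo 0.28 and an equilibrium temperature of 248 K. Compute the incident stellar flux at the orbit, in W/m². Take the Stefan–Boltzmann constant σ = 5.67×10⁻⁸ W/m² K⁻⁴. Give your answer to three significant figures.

1190 W/m²

From S(1−α)/4 = σT⁴: S = 4σT⁴/(1−α).
σT⁴ = 5.67×10⁻⁸·(248)⁴ = 214.5 W/m².
So S = 4×214.5/(1−0.28) = 1192 W/m².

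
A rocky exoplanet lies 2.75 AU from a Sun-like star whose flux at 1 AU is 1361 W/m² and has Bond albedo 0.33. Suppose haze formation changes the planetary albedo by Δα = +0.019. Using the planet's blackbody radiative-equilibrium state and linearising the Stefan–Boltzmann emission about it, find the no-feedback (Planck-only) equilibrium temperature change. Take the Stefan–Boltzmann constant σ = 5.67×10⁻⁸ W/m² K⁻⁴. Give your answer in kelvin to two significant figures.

-1.1 kelvin

By the inverse-square law, S = 1361/2.75² = 180.0 W/m².
Reference equilibrium: T_e = [S(1−α)/(4σ)]^(1/4) = 151.8 K.
ΔF = −(S/4)Δα = −(180.0/4)×(+0.019) = -0.8548 W/m².
Planck response: λ_P = 4σT_e³ = 4·5.67×10⁻⁸·(151.8)³ = 0.7941 W/m²/K.
So ΔT₀ = -0.8548/0.7941 = -1.08 K.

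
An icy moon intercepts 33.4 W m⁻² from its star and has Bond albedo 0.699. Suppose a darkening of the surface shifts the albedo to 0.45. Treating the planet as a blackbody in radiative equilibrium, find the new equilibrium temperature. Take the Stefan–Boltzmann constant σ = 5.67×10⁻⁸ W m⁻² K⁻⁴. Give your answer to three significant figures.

94.9 K

T₂ = [S(1−α₂)/(4σ)]^(1/4) = [33.40·0.55/(4σ)]^(1/4) = 94.87 K.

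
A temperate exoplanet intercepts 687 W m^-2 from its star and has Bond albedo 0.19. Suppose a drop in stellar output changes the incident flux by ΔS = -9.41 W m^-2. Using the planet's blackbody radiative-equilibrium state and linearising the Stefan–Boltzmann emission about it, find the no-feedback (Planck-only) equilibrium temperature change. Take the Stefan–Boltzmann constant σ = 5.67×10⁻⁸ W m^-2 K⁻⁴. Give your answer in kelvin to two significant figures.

Reference equilibrium: T_e = [S(1−α)/(4σ)]^(1/4) = 222.6 K.
ΔF = Δ[S(1−α)]/4 = (1−0.19)·-9.41/4 = -1.906 W m^-2.
Linearising σT⁴ gives d(σT⁴)/dT = 4σT_e³ = 2.500 W m^-2 per K.
ΔT₀ = ΔF/λ_P = -1.906/2.500 = -0.762 K.

-0.76 K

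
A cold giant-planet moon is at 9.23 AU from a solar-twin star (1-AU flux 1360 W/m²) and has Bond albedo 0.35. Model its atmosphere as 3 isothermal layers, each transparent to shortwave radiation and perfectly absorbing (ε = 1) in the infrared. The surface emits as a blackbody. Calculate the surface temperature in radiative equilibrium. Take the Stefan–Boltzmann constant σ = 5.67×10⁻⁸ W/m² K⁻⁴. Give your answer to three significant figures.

By the inverse-square law, S = 1360/9.23² = 15.96 W/m².
OLR = S(1−α)/4 = 2.594 W/m²; the top layer radiates at T_e = 82.24 K.
For an N-layer opaque stack, T_s⁴ = (N+1)T_e⁴, hence T_s = (4)^(1/4)×82.24 K = 116.3 K.

116 kelvin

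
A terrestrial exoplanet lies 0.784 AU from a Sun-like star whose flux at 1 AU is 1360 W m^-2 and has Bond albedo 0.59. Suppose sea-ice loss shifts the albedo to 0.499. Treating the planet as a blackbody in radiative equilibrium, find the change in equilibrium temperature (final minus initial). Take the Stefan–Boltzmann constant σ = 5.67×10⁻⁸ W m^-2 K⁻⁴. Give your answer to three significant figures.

12.9 K

Flux at the orbit: S = 1360/(0.784)² = 2213 W m^-2.
Before: T₁ = [2213·0.41/(4σ)]^(1/4) = 251.5 K.
After:  T₂ = [2213·0.501/(4σ)]^(1/4) = 264.4 K.
ΔT = T₂ − T₁ = 12.92 K.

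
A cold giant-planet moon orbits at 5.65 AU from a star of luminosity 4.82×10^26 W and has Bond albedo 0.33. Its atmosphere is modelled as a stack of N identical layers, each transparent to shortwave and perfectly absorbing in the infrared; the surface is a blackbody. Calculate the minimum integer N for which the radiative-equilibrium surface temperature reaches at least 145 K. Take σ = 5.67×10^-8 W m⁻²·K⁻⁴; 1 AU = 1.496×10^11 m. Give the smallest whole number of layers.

Orbital distance: d = 5.65 AU = 8.452×10^11 m.
Spreading L over a sphere of radius d: S = 4.82×10^26/(4π·8.45×10^11²) = 53.69 W m⁻².
The effective emission temperature is T_e = [S(1−α)/(4σ)]^¼ = 112.2 K.
T_s = (N+1)^(1/4)·T_e ≥ 145 K requires N+1 ≥ (T_s/T_e)⁴ = (145/112.2)⁴ = 2.787.
The minimum whole number is N = 2.

2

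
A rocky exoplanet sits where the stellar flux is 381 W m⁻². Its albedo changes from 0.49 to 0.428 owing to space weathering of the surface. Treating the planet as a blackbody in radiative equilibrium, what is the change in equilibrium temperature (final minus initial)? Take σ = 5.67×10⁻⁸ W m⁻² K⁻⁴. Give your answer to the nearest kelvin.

5 K

With α = 0.49, T₁ = 171.1 K.
Final:   T₂ = [S(1−0.428)/(4σ)]^(1/4) = 176.1 K.
ΔT = T₂ − T₁ = 4.978 K.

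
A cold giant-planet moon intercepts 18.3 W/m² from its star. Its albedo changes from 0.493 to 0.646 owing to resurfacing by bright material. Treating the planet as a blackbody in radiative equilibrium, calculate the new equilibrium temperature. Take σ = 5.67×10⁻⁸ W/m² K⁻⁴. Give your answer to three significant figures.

T₂ = [S(1−α₂)/(4σ)]^(1/4) = [18.30·0.354/(4σ)]^(1/4) = 73.11 K.

73.1 K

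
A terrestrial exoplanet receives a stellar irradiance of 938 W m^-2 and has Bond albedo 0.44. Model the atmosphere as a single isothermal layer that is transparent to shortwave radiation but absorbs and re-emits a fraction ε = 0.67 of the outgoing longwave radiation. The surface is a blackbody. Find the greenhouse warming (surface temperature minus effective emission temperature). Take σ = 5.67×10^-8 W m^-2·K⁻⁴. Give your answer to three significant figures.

23.6 kelvin

The planet radiates to space at T_e = [S(1−α)/(4σ)]^(1/4) = 219.4 K.
Surface balance with a leaky layer gives σT_s⁴ = σT_e⁴·2/(2−ε), so T_s = T_e·[2/(2−0.67)]^(1/4) = 242.9 K.
T_s − T_e = 242.9 − 219.4 = 23.56 K.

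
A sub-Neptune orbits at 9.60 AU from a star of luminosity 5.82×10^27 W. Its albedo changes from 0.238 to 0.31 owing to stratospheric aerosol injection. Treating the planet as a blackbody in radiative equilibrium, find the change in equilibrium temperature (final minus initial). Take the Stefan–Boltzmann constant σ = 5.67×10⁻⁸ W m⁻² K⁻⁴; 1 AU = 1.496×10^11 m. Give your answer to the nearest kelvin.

-4 kelvin

d = 9.60 × 1.496×10^11 m = 1.436×10^12 m.
Flux at the orbit: S = L/(4πd²) = 5.82×10^27/(4π·(1.44×10^12)²) = 224.5 W m⁻².
Initial: T₁ = [S(1−0.238)/(4σ)]^(1/4) = 165.7 K.
Final:   T₂ = [S(1−0.31)/(4σ)]^(1/4) = 161.7 K.
ΔT = T₂ − T₁ = -4.062 K.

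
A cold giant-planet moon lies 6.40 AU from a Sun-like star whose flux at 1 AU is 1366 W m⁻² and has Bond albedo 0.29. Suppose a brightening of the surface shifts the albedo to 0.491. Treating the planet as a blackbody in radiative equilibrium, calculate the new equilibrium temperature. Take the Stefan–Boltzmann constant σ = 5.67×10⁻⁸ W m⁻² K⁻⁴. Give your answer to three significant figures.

Flux at the orbit: S = 1366/(6.40)² = 33.35 W m⁻².
New equilibrium: T₂ = [(1−0.491)·33.35/(4σ)]^(1/4) = 93.01 K.

93.0 K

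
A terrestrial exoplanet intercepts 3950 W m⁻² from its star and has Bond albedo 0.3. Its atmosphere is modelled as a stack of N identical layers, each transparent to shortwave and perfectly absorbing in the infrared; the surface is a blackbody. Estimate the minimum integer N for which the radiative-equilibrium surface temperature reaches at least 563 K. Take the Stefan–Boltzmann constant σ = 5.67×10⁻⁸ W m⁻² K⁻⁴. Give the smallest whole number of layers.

8

The effective emission temperature is T_e = [S(1−α)/(4σ)]^¼ = 332.3 K.
T_s = (N+1)^(1/4)·T_e ≥ 563 K requires N+1 ≥ (T_s/T_e)⁴ = (563/332.3)⁴ = 8.241.
The minimum whole number is N = 8.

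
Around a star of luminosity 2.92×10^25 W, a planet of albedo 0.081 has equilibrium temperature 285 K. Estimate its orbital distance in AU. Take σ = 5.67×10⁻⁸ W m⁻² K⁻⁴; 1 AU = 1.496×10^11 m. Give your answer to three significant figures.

0.253 AU

Energy balance gives S = 4σT⁴/(1−α) = 1628 W m⁻².
Then d = [L/(4πS)]^(1/2) = 3.778×10^10 m, i.e. 0.2525 AU.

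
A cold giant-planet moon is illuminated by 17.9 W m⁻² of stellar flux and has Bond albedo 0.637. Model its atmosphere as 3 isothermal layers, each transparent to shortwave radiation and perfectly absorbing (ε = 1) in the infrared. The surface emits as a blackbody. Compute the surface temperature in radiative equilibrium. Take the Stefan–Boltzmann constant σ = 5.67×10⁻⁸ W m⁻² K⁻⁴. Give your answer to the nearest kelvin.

The effective emission temperature is T_e = [S(1−α)/(4σ)]^¼ = 73.16 K.
With N = 3 opaque layers, T_s = (N+1)^(1/4)·T_e = 4^(1/4)·73.16 = 103.5 K.

103 K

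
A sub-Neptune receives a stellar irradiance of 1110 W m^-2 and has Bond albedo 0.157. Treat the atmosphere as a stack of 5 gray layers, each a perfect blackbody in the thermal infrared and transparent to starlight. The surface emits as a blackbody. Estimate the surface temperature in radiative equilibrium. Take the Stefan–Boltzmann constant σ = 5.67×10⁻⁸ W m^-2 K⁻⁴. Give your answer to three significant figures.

Top-of-atmosphere balance: σT_e⁴ = S(1−α)/4 = 233.9 W m^-2 → T_e = 253.4 K.
With N = 5 opaque layers, T_s = (N+1)^(1/4)·T_e = 6^(1/4)·253.4 = 396.7 K.

397 K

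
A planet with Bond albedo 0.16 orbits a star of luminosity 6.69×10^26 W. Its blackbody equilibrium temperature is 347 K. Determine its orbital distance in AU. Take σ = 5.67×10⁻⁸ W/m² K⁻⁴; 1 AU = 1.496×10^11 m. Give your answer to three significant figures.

0.780 AU

Energy balance gives S = 4σT⁴/(1−α) = 3915 W/m².
From L = 4πd²S, d = √(6.69×10^26/(4π·3915)) = 1.166×10^11 m = 0.7795 AU.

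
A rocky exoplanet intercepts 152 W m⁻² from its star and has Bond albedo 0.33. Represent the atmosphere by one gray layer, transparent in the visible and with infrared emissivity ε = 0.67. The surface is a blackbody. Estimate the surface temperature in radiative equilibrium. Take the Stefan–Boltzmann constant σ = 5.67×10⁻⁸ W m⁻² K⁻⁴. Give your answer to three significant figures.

Effective emission temperature (TOA balance): σT_e⁴ = S(1−α)/4 = 25.46 W m⁻² → T_e = 145.6 K.
The surface balance (absorbed SW + ε·downward IR = σT_s⁴) with T_a⁴ = T_s⁴/2 reduces to T_s = T_e·[2/(2−ε)]^¼ = 161.2 K.

161 K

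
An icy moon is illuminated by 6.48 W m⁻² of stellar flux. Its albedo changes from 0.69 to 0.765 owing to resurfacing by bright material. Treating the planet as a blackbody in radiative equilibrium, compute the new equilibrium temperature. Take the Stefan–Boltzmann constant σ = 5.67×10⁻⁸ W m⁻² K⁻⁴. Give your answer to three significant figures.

50.9 kelvin

With the new albedo, S(1−α₂)/4 = 0.3807 W m⁻², so T₂ = 50.90 K.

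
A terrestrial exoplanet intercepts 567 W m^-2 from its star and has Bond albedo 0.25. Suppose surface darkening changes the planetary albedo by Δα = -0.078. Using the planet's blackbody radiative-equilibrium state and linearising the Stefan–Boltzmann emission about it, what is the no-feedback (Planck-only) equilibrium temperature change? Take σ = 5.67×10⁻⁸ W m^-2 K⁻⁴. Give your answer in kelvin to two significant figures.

5.4 K

Unperturbed T_e = [567.0·(1−0.25)/(4σ)]^¼ = 208.1 K.
The change in absorbed flux is Δ[S(1−α)/4] = −SΔα/4 = 11.06 W m^-2.
Planck response: λ_P = 4σT_e³ = 4·5.67×10⁻⁸·(208.1)³ = 2.044 W m^-2/K.
Hence the no-feedback warming is ΔF/(4σT_e³) = 5.41 K.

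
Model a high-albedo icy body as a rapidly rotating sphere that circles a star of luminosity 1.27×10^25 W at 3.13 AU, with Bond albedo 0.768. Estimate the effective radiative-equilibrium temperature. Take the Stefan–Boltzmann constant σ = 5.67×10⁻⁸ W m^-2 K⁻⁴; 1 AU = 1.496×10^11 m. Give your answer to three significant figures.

46.6 K

d = 3.13 × 1.496×10^11 m = 4.682×10^11 m.
S = L/(4πd²) = 4.609 W m^-2.
Absorbed flux (global mean): S(1−α)/4 = 4.609·0.232/4 = 0.2673 W m^-2.
Balancing against σT⁴: T = (0.2673/5.67×10⁻⁸)^(1/4) = 46.60 K.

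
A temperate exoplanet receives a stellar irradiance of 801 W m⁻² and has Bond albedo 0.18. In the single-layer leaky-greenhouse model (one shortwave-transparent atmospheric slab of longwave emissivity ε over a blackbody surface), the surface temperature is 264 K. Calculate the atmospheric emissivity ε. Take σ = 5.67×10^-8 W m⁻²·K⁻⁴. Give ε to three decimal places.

First, T_e = [801.0·(1−0.18)/(4σ)]^(1/4) = 232.0 K.
T_s⁴ = T_e⁴·2/(2−ε) → ε = 2 − 2(T_e/T_s)⁴ = 2 − 2·(232.0/264)⁴ = 0.8076.

0.808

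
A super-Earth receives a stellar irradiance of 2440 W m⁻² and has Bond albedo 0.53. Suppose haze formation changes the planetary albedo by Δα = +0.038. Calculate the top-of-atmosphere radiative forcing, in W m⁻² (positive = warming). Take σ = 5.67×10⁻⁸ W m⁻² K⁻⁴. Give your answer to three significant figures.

-23.2 W m⁻²

TOA radiative forcing: ΔF = −S·Δα/4 = −2440·(+0.038)/4 = -23.18 W m⁻².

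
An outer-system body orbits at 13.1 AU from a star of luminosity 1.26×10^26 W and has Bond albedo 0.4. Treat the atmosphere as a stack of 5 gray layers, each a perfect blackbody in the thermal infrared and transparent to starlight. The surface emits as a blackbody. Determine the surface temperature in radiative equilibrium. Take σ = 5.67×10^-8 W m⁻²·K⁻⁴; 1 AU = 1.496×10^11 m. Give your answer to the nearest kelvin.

Orbital distance: d = 13.1 AU = 1.960×10^12 m.
S = L/(4πd²) = 2.611 W m⁻².
OLR = S(1−α)/4 = 0.3916 W m⁻²; the top layer radiates at T_e = 51.26 K.
For an N-layer opaque stack, T_s⁴ = (N+1)T_e⁴, hence T_s = (6)^(1/4)×51.26 K = 80.23 K.

80 K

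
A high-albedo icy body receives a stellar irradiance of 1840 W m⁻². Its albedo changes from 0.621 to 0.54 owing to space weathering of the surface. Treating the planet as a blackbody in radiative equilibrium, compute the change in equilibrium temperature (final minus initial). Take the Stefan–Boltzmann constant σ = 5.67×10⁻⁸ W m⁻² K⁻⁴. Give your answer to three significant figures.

11.7 kelvin

Before: T₁ = [1840·0.379/(4σ)]^(1/4) = 235.5 K.
After:  T₂ = [1840·0.46/(4σ)]^(1/4) = 247.2 K.
Change: 247.2 − 235.5 = 11.68 K.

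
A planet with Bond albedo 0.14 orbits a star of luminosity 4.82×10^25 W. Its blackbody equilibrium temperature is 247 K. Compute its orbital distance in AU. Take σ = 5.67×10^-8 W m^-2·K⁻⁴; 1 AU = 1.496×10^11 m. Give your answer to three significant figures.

0.418 AU

The flux needed for this T is 4σT⁴/(1−0.14) = 981.6 W m^-2.
S = L/(4πd²) → d = √(L/4πS) = √(4.82×10^25/(4π·981.6)) = 6.251×10^10 m = 0.4179 AU.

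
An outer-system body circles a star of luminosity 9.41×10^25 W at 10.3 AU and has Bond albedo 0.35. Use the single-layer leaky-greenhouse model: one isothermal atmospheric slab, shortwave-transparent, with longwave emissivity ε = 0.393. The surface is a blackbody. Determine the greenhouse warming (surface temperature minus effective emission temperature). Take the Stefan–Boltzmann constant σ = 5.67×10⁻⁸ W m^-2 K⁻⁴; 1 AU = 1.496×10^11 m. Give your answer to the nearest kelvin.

Orbital distance: d = 10.3 AU = 1.541×10^12 m.
S = L/(4πd²) = 3.154 W m^-2.
The planet radiates to space at T_e = [S(1−α)/(4σ)]^(1/4) = 54.83 K.
For a single slab of emissivity ε, T_s⁴ = 2T_e⁴/(2−ε); thus T_s = 54.83·(1.245)^(1/4) = 57.91 K.
T_s − T_e = 57.91 − 54.83 = 3.082 K.

3 K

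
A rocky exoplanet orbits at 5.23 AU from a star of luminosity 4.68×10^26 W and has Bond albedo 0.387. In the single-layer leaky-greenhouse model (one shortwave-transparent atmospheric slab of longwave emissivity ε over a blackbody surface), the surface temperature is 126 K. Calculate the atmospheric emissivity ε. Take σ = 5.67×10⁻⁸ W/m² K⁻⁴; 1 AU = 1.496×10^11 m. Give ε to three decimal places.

0.695

Orbital distance: d = 5.23 AU = 7.824×10^11 m.
S = L/(4πd²) = 60.84 W/m².
TOA balance gives T_e = 113.2 K.
Since (2−ε)/2 = (T_e/T_s)⁴ = 0.6524, ε = 0.6952.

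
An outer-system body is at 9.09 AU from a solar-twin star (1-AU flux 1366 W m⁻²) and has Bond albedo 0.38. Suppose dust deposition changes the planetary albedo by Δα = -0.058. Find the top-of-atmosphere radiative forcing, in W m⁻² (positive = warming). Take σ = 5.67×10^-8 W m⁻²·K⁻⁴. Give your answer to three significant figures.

0.240 W m⁻²

Irradiance scales as 1/d², so S = 1366 W m⁻² × (1/9.09)² = 16.53 W m⁻².
The change in absorbed flux is Δ[S(1−α)/4] = −SΔα/4 = 0.2397 W m⁻².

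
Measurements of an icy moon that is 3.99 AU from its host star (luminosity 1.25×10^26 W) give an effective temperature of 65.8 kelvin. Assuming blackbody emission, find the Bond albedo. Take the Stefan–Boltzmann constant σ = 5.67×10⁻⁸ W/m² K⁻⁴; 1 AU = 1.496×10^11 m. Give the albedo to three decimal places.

Orbital distance: d = 3.99 AU = 5.969×10^11 m.
S = L/(4πd²) = 27.92 W/m².
Energy balance: S(1−α)/4 = σT⁴, so 1−α = 4σT⁴/S.
4σT⁴ = 4·5.67×10⁻⁸·(65.8)⁴ = 4.252 W/m².
Hence α = 1 − 4.252/27.92 = 0.8477.

0.848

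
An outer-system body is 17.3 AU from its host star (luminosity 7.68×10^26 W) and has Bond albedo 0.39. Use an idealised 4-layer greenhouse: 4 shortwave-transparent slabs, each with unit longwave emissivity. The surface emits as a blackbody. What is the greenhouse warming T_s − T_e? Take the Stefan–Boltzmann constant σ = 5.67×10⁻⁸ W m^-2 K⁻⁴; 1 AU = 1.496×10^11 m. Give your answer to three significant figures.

34.9 K

Orbital distance: d = 17.3 AU = 2.588×10^12 m.
Spreading L over a sphere of radius d: S = 7.68×10^26/(4π·2.59×10^12²) = 9.124 W m^-2.
The effective emission temperature is T_e = [S(1−α)/(4σ)]^¼ = 70.38 K.
T_s = (N+1)^(1/4)·T_e = 105.2 K.
So the greenhouse effect raises the surface by 105.2 − 70.38 = 34.86 K.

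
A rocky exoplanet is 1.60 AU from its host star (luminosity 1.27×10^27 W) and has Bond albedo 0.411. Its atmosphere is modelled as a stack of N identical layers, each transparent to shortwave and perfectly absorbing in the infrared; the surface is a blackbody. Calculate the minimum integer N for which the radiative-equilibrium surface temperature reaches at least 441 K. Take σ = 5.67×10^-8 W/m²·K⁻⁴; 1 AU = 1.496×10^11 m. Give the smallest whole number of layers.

8

d = 1.60 × 1.496×10^11 m = 2.394×10^11 m.
S = L/(4πd²) = 1764 W/m².
The effective emission temperature is T_e = [S(1−α)/(4σ)]^¼ = 260.2 K.
Need (N+1)T_e⁴ ≥ T_s⁴, i.e. N+1 ≥ (441/260.2)⁴ = 8.256.
The minimum whole number is N = 8.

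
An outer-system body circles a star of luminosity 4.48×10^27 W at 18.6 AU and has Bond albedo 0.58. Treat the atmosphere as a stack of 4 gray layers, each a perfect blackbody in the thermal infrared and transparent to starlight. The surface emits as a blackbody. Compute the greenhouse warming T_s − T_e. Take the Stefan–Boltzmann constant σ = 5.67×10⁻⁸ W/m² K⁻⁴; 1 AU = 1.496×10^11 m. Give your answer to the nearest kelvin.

48 kelvin

d = 18.6 × 1.496×10^11 m = 2.783×10^12 m.
Spreading L over a sphere of radius d: S = 4.48×10^27/(4π·2.78×10^12²) = 46.04 W/m².
The effective emission temperature is T_e = [S(1−α)/(4σ)]^¼ = 96.09 K.
T_s = (N+1)^(1/4)·T_e = 143.7 K.
So the greenhouse effect raises the surface by 143.7 − 96.09 = 47.60 K.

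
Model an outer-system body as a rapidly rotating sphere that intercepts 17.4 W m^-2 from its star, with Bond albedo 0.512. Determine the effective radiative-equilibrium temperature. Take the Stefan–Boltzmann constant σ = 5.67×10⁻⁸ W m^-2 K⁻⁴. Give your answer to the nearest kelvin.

Averaging over the sphere, the absorbed flux is S(1−α)/4 = 2.123 W m^-2.
In equilibrium σT⁴ equals this, so T = 78.22 K.

78 K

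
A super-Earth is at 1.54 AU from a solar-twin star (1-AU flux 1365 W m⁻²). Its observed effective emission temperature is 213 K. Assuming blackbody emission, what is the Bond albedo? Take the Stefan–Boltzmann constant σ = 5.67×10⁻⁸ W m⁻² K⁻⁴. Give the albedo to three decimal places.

0.189

Irradiance scales as 1/d², so S = 1365 W m⁻² × (1/1.54)² = 575.6 W m⁻².
Energy balance: S(1−α)/4 = σT⁴, so 1−α = 4σT⁴/S.
4σT⁴ = 4·5.67×10⁻⁸·(213)⁴ = 466.8 W m⁻².
1−α = 466.8/575.6 = 0.8111, so α = 0.1889.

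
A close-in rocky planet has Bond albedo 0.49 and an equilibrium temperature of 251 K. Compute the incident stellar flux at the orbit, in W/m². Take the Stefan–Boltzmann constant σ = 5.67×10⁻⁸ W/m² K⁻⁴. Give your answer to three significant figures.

1770 W/m²

From S(1−α)/4 = σT⁴: S = 4σT⁴/(1−α).
σT⁴ = 5.67×10⁻⁸·(251)⁴ = 225.0 W/m².
So S = 4×225.0/(1−0.49) = 1765 W/m².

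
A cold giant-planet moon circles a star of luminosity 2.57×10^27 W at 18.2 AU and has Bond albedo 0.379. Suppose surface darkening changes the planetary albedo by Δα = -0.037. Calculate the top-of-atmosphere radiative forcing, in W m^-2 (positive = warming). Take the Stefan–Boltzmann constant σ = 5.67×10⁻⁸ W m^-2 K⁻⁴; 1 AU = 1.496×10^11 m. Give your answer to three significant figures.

d = 18.2 × 1.496×10^11 m = 2.723×10^12 m.
S = L/(4πd²) = 27.59 W m^-2.
ΔF = −(S/4)Δα = −(27.59/4)×(-0.037) = 0.2552 W m^-2.

0.255 W m^-2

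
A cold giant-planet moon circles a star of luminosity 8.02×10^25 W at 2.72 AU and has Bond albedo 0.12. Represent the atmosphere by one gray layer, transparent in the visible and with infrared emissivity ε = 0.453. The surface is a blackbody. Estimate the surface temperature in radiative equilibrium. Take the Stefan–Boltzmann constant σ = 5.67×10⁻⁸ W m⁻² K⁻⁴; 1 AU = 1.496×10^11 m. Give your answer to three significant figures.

118 K

Orbital distance: d = 2.72 AU = 4.069×10^11 m.
S = L/(4πd²) = 38.54 W m⁻².
At the top of the atmosphere, σT_e⁴ = S(1−α)/4 = 8.480 W m⁻², giving T_e = 110.6 K.
The surface balance (absorbed SW + ε·downward IR = σT_s⁴) with T_a⁴ = T_s⁴/2 reduces to T_s = T_e·[2/(2−ε)]^¼ = 117.9 K.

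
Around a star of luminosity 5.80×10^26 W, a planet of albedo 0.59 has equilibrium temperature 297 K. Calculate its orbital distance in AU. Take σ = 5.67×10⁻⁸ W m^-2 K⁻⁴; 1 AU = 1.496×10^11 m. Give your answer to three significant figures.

The flux needed for this T is 4σT⁴/(1−0.59) = 4304 W m^-2.
S = L/(4πd²) → d = √(L/4πS) = √(5.80×10^26/(4π·4304)) = 1.036×10^11 m = 0.6922 AU.

0.692 AU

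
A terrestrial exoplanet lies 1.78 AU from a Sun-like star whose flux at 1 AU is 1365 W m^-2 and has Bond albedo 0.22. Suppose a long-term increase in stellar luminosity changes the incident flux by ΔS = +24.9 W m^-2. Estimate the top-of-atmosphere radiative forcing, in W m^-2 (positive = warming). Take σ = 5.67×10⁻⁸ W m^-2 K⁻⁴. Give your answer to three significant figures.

4.86 W m^-2

Irradiance scales as 1/d², so S = 1365 W m^-2 × (1/1.78)² = 430.8 W m^-2.
Only a fraction (1−α) is absorbed and it's spread over 4πR², so ΔF = (1−α)ΔS/4 = 4.856 W m^-2.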